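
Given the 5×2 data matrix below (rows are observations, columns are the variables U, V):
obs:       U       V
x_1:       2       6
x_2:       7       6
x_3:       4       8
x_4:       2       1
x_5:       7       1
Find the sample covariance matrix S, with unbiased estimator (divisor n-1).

Step 1 — column means:
  mean(U) = (2 + 7 + 4 + 2 + 7) / 5 = 22/5 = 4.4
  mean(V) = (6 + 6 + 8 + 1 + 1) / 5 = 22/5 = 4.4

Step 2 — sample covariance S[i,j] = (1/(n-1)) · Σ_k (x_{k,i} - mean_i) · (x_{k,j} - mean_j), with n-1 = 4.
  S[U,U] = ((-2.4)·(-2.4) + (2.6)·(2.6) + (-0.4)·(-0.4) + (-2.4)·(-2.4) + (2.6)·(2.6)) / 4 = 25.2/4 = 6.3
  S[U,V] = ((-2.4)·(1.6) + (2.6)·(1.6) + (-0.4)·(3.6) + (-2.4)·(-3.4) + (2.6)·(-3.4)) / 4 = -1.8/4 = -0.45
  S[V,V] = ((1.6)·(1.6) + (1.6)·(1.6) + (3.6)·(3.6) + (-3.4)·(-3.4) + (-3.4)·(-3.4)) / 4 = 41.2/4 = 10.3

S is symmetric (S[j,i] = S[i,j]). Assembling:

S = [[6.3, -0.45],
 [-0.45, 10.3]]


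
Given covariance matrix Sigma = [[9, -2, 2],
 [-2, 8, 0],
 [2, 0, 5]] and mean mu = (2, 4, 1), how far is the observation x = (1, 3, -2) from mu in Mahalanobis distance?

Step 1 — centre the observation: (x - mu) = (-1, -1, -3).

Step 2 — invert Sigma (cofactor / det for 3×3, or solve directly):
  Sigma^{-1} = [[0.1299, 0.0325, -0.0519],
 [0.0325, 0.1331, -0.013],
 [-0.0519, -0.013, 0.2208]].

Step 3 — form the quadratic (x - mu)^T · Sigma^{-1} · (x - mu):
  Sigma^{-1} · (x - mu) = (-0.0065, -0.1266, -0.5974).
  (x - mu)^T · [Sigma^{-1} · (x - mu)] = (-1)·(-0.0065) + (-1)·(-0.1266) + (-3)·(-0.5974) = 1.9253.

Step 4 — take square root: d = √(1.9253) ≈ 1.3876.

d(x, mu) = √(1.9253) ≈ 1.3876


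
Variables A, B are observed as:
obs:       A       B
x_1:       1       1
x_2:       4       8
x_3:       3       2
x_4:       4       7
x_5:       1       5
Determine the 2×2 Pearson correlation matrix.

Step 1 — column means:
  mean(A) = (1 + 4 + 3 + 4 + 1) / 5 = 13/5 = 2.6
  mean(B) = (1 + 8 + 2 + 7 + 5) / 5 = 23/5 = 4.6

Step 2 — sample variances and covariances s[i,j] = (1/(n-1)) · Σ_k (x_{k,i} - mean_i) · (x_{k,j} - mean_j), with n-1 = 4:
  s[A,A] = ((-1.6)·(-1.6) + (1.4)·(1.4) + (0.4)·(0.4) + (1.4)·(1.4) + (-1.6)·(-1.6)) / 4 = 9.2/4 = 2.3
  s[A,B] = ((-1.6)·(-3.6) + (1.4)·(3.4) + (0.4)·(-2.6) + (1.4)·(2.4) + (-1.6)·(0.4)) / 4 = 12.2/4 = 3.05
  s[B,B] = ((-3.6)·(-3.6) + (3.4)·(3.4) + (-2.6)·(-2.6) + (2.4)·(2.4) + (0.4)·(0.4)) / 4 = 37.2/4 = 9.3
  Sample standard deviations s_i = √(s[i,i]):
  s(A) = √(2.3) = 1.5166
  s(B) = √(9.3) = 3.0496

Step 3 — r_{ij} = s_{ij} / (s_i · s_j):
  r[A,A] = 1 (diagonal).
  r[A,B] = 3.05 / (1.5166 · 3.0496) = 3.05 / 4.6249 = 0.6595
  r[B,B] = 1 (diagonal).

R is symmetric with unit diagonal. Assembling:

R = [[1, 0.6595],
 [0.6595, 1]]


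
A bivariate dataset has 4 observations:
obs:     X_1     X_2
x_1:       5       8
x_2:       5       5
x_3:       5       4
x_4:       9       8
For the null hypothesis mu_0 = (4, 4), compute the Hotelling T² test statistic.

Step 1 — sample mean vector:
  mean(X_1) = (5 + 5 + 5 + 9) / 4 = 24/4 = 6
  mean(X_2) = (8 + 5 + 4 + 8) / 4 = 25/4 = 6.25
  x̄ = (6, 6.25),  deviation x̄ - mu_0 = (6, 6.25) - (4, 4) = (2, 2.25).

Step 2 — sample covariance matrix, S[i,j] = (1/(n-1)) · Σ_k (x_{k,i} - mean_i) · (x_{k,j} - mean_j), divisor n-1 = 3:
  S[X_1,X_1] = ((-1)·(-1) + (-1)·(-1) + (-1)·(-1) + (3)·(3)) / 3 = 12/3 = 4
  S[X_1,X_2] = ((-1)·(1.75) + (-1)·(-1.25) + (-1)·(-2.25) + (3)·(1.75)) / 3 = 7/3 = 2.3333
  S[X_2,X_2] = ((1.75)·(1.75) + (-1.25)·(-1.25) + (-2.25)·(-2.25) + (1.75)·(1.75)) / 3 = 12.75/3 = 4.25
  S = [[4, 2.3333],
 [2.3333, 4.25]].

Step 3 — invert S. det(S) = 4·4.25 - (2.3333)² = 11.5556.
  S^{-1} = (1/det) · [[d, -b], [-b, a]] = [[0.3678, -0.2019],
 [-0.2019, 0.3462]].

Step 4 — quadratic form (x̄ - mu_0)^T · S^{-1} · (x̄ - mu_0):
  S^{-1} · (x̄ - mu_0) = (0.2813, 0.375),
  (x̄ - mu_0)^T · [...] = (2)·(0.2813) + (2.25)·(0.375) = 1.4062.

Step 5 — scale by n: T² = 4 · 1.4062 = 5.625.

T² ≈ 5.625


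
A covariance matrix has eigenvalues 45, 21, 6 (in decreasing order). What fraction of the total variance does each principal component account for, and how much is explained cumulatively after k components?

Step 1 — total variance = trace(Sigma) = Σ λ_i = 45 + 21 + 6 = 72.

Step 2 — fraction explained by component i = λ_i / Σ λ:
  PC1: 45/72 = 0.625
  PC2: 21/72 = 0.2917
  PC3: 6/72 = 0.0833

Step 3 — cumulative fraction after k components = (λ_1 + ... + λ_k) / Σ λ:
  k = 1: 45/72 = 0.625
  k = 2: (45 + 21)/72 = 66/72 = 0.9167
  k = 3: (45 + 21 + 6)/72 = 72/72 = 1

Summary (fraction, with percent):

explained: PC1 0.625 (62.5%), PC2 0.2917 (29.17%), PC3 0.0833 (8.33%);  cumulative: 0.625, 0.9167, 1


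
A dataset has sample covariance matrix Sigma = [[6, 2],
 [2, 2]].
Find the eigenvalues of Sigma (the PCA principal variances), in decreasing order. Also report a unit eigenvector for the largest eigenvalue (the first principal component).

Step 1 — characteristic polynomial of 2×2 Sigma:
  det(Sigma - λI) = λ² - trace · λ + det = 0.
  trace = 6 + 2 = 8, det = 6·2 - (2)² = 8.
Step 2 — discriminant:
  Δ = trace² - 4·det = 64 - 32 = 32.
Step 3 — eigenvalues:
  λ = (trace ± √Δ)/2 = (8 ± 5.6569)/2,
  λ_1 = 6.8284,  λ_2 = 1.1716.

Step 4 — unit eigenvector for λ_1: solve (Sigma - λ_1 I)v = 0. First row:
  (6 - 6.8284)·v_x + (2)·v_y = 0, i.e. (-0.8284)·v_x + (2)·v_y = 0,
  so v ∝ (b, λ_1 - a) = (2, 0.8284) = u.
  ||u|| = √((2)² + (0.8284)²) = √(4.6863) ≈ 2.1648,
  v_1 = u/||u|| ≈ (0.9239, 0.3827) (||v_1|| = 1).

λ_1 = 6.8284,  λ_2 = 1.1716;  v_1 ≈ (0.9239, 0.3827)


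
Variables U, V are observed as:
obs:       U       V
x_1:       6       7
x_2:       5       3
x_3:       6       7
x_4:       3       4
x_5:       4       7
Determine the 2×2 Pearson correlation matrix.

Step 1 — column means:
  mean(U) = (6 + 5 + 6 + 3 + 4) / 5 = 24/5 = 4.8
  mean(V) = (7 + 3 + 7 + 4 + 7) / 5 = 28/5 = 5.6

Step 2 — sample variances and covariances s[i,j] = (1/(n-1)) · Σ_k (x_{k,i} - mean_i) · (x_{k,j} - mean_j), with n-1 = 4:
  s[U,U] = ((1.2)·(1.2) + (0.2)·(0.2) + (1.2)·(1.2) + (-1.8)·(-1.8) + (-0.8)·(-0.8)) / 4 = 6.8/4 = 1.7
  s[U,V] = ((1.2)·(1.4) + (0.2)·(-2.6) + (1.2)·(1.4) + (-1.8)·(-1.6) + (-0.8)·(1.4)) / 4 = 4.6/4 = 1.15
  s[V,V] = ((1.4)·(1.4) + (-2.6)·(-2.6) + (1.4)·(1.4) + (-1.6)·(-1.6) + (1.4)·(1.4)) / 4 = 15.2/4 = 3.8
  Sample standard deviations s_i = √(s[i,i]):
  s(U) = √(1.7) = 1.3038
  s(V) = √(3.8) = 1.9494

Step 3 — r_{ij} = s_{ij} / (s_i · s_j):
  r[U,U] = 1 (diagonal).
  r[U,V] = 1.15 / (1.3038 · 1.9494) = 1.15 / 2.5417 = 0.4525
  r[V,V] = 1 (diagonal).

R is symmetric with unit diagonal. Assembling:

R = [[1, 0.4525],
 [0.4525, 1]]


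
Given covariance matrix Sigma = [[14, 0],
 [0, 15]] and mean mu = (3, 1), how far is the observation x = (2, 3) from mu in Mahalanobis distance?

Step 1 — centre the observation: (x - mu) = (-1, 2).

Step 2 — invert Sigma. det(Sigma) = 14·15 - (0)² = 210.
  Sigma^{-1} = (1/det) · [[d, -b], [-b, a]] = [[0.0714, 0],
 [0, 0.0667]].

Step 3 — form the quadratic (x - mu)^T · Sigma^{-1} · (x - mu):
  Sigma^{-1} · (x - mu) = (-0.0714, 0.1333).
  (x - mu)^T · [Sigma^{-1} · (x - mu)] = (-1)·(-0.0714) + (2)·(0.1333) = 0.3381.

Step 4 — take square root: d = √(0.3381) ≈ 0.5815.

d(x, mu) = √(0.3381) ≈ 0.5815


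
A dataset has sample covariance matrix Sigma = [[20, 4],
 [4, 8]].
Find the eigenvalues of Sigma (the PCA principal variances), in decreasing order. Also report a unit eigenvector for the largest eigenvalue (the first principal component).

Step 1 — characteristic polynomial of 2×2 Sigma:
  det(Sigma - λI) = λ² - trace · λ + det = 0.
  trace = 20 + 8 = 28, det = 20·8 - (4)² = 144.
Step 2 — discriminant:
  Δ = trace² - 4·det = 784 - 576 = 208.
Step 3 — eigenvalues:
  λ = (trace ± √Δ)/2 = (28 ± 14.4222)/2,
  λ_1 = 21.2111,  λ_2 = 6.7889.

Step 4 — unit eigenvector for λ_1: solve (Sigma - λ_1 I)v = 0. First row:
  (20 - 21.2111)·v_x + (4)·v_y = 0, i.e. (-1.2111)·v_x + (4)·v_y = 0,
  so v ∝ (b, λ_1 - a) = (4, 1.2111) = u.
  ||u|| = √((4)² + (1.2111)²) = √(17.4668) ≈ 4.1793,
  v_1 = u/||u|| ≈ (0.9571, 0.2898) (||v_1|| = 1).

λ_1 = 21.2111,  λ_2 = 6.7889;  v_1 ≈ (0.9571, 0.2898)


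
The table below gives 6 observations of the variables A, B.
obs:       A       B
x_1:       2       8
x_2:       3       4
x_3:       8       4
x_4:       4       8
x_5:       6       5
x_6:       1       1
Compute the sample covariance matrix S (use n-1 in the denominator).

Step 1 — column means:
  mean(A) = (2 + 3 + 8 + 4 + 6 + 1) / 6 = 24/6 = 4
  mean(B) = (8 + 4 + 4 + 8 + 5 + 1) / 6 = 30/6 = 5

Step 2 — sample covariance S[i,j] = (1/(n-1)) · Σ_k (x_{k,i} - mean_i) · (x_{k,j} - mean_j), with n-1 = 5.
  S[A,A] = ((-2)·(-2) + (-1)·(-1) + (4)·(4) + (0)·(0) + (2)·(2) + (-3)·(-3)) / 5 = 34/5 = 6.8
  S[A,B] = ((-2)·(3) + (-1)·(-1) + (4)·(-1) + (0)·(3) + (2)·(0) + (-3)·(-4)) / 5 = 3/5 = 0.6
  S[B,B] = ((3)·(3) + (-1)·(-1) + (-1)·(-1) + (3)·(3) + (0)·(0) + (-4)·(-4)) / 5 = 36/5 = 7.2

S is symmetric (S[j,i] = S[i,j]). Assembling:

S = [[6.8, 0.6],
 [0.6, 7.2]]


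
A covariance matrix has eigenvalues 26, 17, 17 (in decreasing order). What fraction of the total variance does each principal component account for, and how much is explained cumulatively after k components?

Step 1 — total variance = trace(Sigma) = Σ λ_i = 26 + 17 + 17 = 60.

Step 2 — fraction explained by component i = λ_i / Σ λ:
  PC1: 26/60 = 0.4333
  PC2: 17/60 = 0.2833
  PC3: 17/60 = 0.2833

Step 3 — cumulative fraction after k components = (λ_1 + ... + λ_k) / Σ λ:
  k = 1: 26/60 = 0.4333
  k = 2: (26 + 17)/60 = 43/60 = 0.7167
  k = 3: (26 + 17 + 17)/60 = 60/60 = 1

Summary (fraction, with percent):

explained: PC1 0.4333 (43.33%), PC2 0.2833 (28.33%), PC3 0.2833 (28.33%);  cumulative: 0.4333, 0.7167, 1


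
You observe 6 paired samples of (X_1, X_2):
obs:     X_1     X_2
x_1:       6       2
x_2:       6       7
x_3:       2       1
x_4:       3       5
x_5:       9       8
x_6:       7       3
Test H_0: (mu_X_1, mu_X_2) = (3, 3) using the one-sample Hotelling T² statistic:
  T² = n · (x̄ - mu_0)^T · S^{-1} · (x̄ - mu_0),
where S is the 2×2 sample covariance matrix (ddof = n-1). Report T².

Step 1 — sample mean vector:
  mean(X_1) = (6 + 6 + 2 + 3 + 9 + 7) / 6 = 33/6 = 5.5
  mean(X_2) = (2 + 7 + 1 + 5 + 8 + 3) / 6 = 26/6 = 4.3333
  x̄ = (5.5, 4.3333),  deviation x̄ - mu_0 = (5.5, 4.3333) - (3, 3) = (2.5, 1.3333).

Step 2 — sample covariance matrix, S[i,j] = (1/(n-1)) · Σ_k (x_{k,i} - mean_i) · (x_{k,j} - mean_j), divisor n-1 = 5:
  S[X_1,X_1] = ((0.5)·(0.5) + (0.5)·(0.5) + (-3.5)·(-3.5) + (-2.5)·(-2.5) + (3.5)·(3.5) + (1.5)·(1.5)) / 5 = 33.5/5 = 6.7
  S[X_1,X_2] = ((0.5)·(-2.3333) + (0.5)·(2.6667) + (-3.5)·(-3.3333) + (-2.5)·(0.6667) + (3.5)·(3.6667) + (1.5)·(-1.3333)) / 5 = 21/5 = 4.2
  S[X_2,X_2] = ((-2.3333)·(-2.3333) + (2.6667)·(2.6667) + (-3.3333)·(-3.3333) + (0.6667)·(0.6667) + (3.6667)·(3.6667) + (-1.3333)·(-1.3333)) / 5 = 39.3333/5 = 7.8667
  S = [[6.7, 4.2],
 [4.2, 7.8667]].

Step 3 — invert S. det(S) = 6.7·7.8667 - (4.2)² = 35.0667.
  S^{-1} = (1/det) · [[d, -b], [-b, a]] = [[0.2243, -0.1198],
 [-0.1198, 0.1911]].

Step 4 — quadratic form (x̄ - mu_0)^T · S^{-1} · (x̄ - mu_0):
  S^{-1} · (x̄ - mu_0) = (0.4011, -0.0447),
  (x̄ - mu_0)^T · [...] = (2.5)·(0.4011) + (1.3333)·(-0.0447) = 0.9433.

Step 5 — scale by n: T² = 6 · 0.9433 = 5.6597.

T² ≈ 5.6597


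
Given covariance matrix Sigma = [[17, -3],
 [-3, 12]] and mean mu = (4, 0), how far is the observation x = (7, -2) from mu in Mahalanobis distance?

Step 1 — centre the observation: (x - mu) = (3, -2).

Step 2 — invert Sigma. det(Sigma) = 17·12 - (-3)² = 195.
  Sigma^{-1} = (1/det) · [[d, -b], [-b, a]] = [[0.0615, 0.0154],
 [0.0154, 0.0872]].

Step 3 — form the quadratic (x - mu)^T · Sigma^{-1} · (x - mu):
  Sigma^{-1} · (x - mu) = (0.1538, -0.1282).
  (x - mu)^T · [Sigma^{-1} · (x - mu)] = (3)·(0.1538) + (-2)·(-0.1282) = 0.7179.

Step 4 — take square root: d = √(0.7179) ≈ 0.8473.

d(x, mu) = √(0.7179) ≈ 0.8473


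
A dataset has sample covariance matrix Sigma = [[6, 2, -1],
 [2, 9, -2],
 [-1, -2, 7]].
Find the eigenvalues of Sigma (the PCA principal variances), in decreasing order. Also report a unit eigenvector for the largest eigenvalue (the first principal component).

Step 1 — characteristic polynomial p(λ) = det(λI - Sigma) = λ³ - tr·λ² + c_1·λ - det, where tr = trace, c_1 = sum of the principal 2×2 minors, det = det(Sigma):
  tr = 6 + 9 + 7 = 22,
  c_1 = (6·9 - (2)²) + (6·7 - (-1)²) + (9·7 - (-2)²) = 50 + 41 + 59 = 150,
  det = 6·(9·7 - (-2)²) - (2)·((2)·7 - (-2)·(-1)) + (-1)·((2)·(-2) - 9·(-1)) = 6·(59) - (2)·(12) + (-1)·(5) = 325.
  So p(λ) = λ³ - 22λ² + 150λ - 325.
Step 2 — look for an integer root (rational root theorem: any rational root is an integer divisor of 325). Testing λ = 5:
  p(5) = 125 - 550 + 750 - 325 = 0  ✓
  Dividing out (λ - 5): p(λ) = (λ - 5)(λ² - 17λ + 65).
Step 3 — remaining eigenvalues from the quadratic λ² - 17λ + 65 = 0:
  Δ = 17² - 4·65 = 289 - 260 = 29,  λ = (17 ± √29)/2 = (17 ± 5.3852)/2 ≈ 11.1926 or 5.8074.
  Sorted: λ_1 = 11.1926,  λ_2 = 5.8074,  λ_3 = 5  (check: sum = 22 = tr ✓).

Step 4 — unit eigenvector for λ_1 ≈ 11.1926: v spans the null space of (Sigma - λ_1 I), whose rows are
  r_1 = (-5.1926, 2, -1),  r_2 = (2, -2.1926, -2),  r_3 = (-1, -2, -4.1926).
  v is orthogonal to every row, so take v ∝ r_1 × r_2 = ((2)·(-2) - (-1)·(-2.1926), (-1)·(2) - (-5.1926)·(-2), (-5.1926)·(-2.1926) - (2)·(2)) ≈ (-6.1926, -12.3852, 7.3852).
  Rescale (multiply by -1 so the first nonzero entry is positive): u = (6.1926, 12.3852, -7.3852).
  ||u|| = √((6.1926)² + (12.3852)² + (-7.3852)²) = √(246.281) ≈ 15.6933,  v_1 = u/||u|| ≈ (0.3946, 0.7892, -0.4706) (||v_1|| = 1).

λ_1 = 11.1926,  λ_2 = 5.8074,  λ_3 = 5;  v_1 ≈ (0.3946, 0.7892, -0.4706)


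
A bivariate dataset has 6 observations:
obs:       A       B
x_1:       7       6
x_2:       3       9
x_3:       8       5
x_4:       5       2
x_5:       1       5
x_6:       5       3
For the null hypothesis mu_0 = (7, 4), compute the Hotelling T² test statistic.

Step 1 — sample mean vector:
  mean(A) = (7 + 3 + 8 + 5 + 1 + 5) / 6 = 29/6 = 4.8333
  mean(B) = (6 + 9 + 5 + 2 + 5 + 3) / 6 = 30/6 = 5
  x̄ = (4.8333, 5),  deviation x̄ - mu_0 = (4.8333, 5) - (7, 4) = (-2.1667, 1).

Step 2 — sample covariance matrix, S[i,j] = (1/(n-1)) · Σ_k (x_{k,i} - mean_i) · (x_{k,j} - mean_j), divisor n-1 = 5:
  S[A,A] = ((2.1667)·(2.1667) + (-1.8333)·(-1.8333) + (3.1667)·(3.1667) + (0.1667)·(0.1667) + (-3.8333)·(-3.8333) + (0.1667)·(0.1667)) / 5 = 32.8333/5 = 6.5667
  S[A,B] = ((2.1667)·(1) + (-1.8333)·(4) + (3.1667)·(0) + (0.1667)·(-3) + (-3.8333)·(0) + (0.1667)·(-2)) / 5 = -6/5 = -1.2
  S[B,B] = ((1)·(1) + (4)·(4) + (0)·(0) + (-3)·(-3) + (0)·(0) + (-2)·(-2)) / 5 = 30/5 = 6
  S = [[6.5667, -1.2],
 [-1.2, 6]].

Step 3 — invert S. det(S) = 6.5667·6 - (-1.2)² = 37.96.
  S^{-1} = (1/det) · [[d, -b], [-b, a]] = [[0.1581, 0.0316],
 [0.0316, 0.173]].

Step 4 — quadratic form (x̄ - mu_0)^T · S^{-1} · (x̄ - mu_0):
  S^{-1} · (x̄ - mu_0) = (-0.3109, 0.1045),
  (x̄ - mu_0)^T · [...] = (-2.1667)·(-0.3109) + (1)·(0.1045) = 0.778.

Step 5 — scale by n: T² = 6 · 0.778 = 4.6681.

T² ≈ 4.6681


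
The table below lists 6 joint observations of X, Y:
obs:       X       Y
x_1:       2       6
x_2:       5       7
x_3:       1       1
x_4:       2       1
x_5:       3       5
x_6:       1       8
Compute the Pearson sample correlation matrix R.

Step 1 — column means:
  mean(X) = (2 + 5 + 1 + 2 + 3 + 1) / 6 = 14/6 = 2.3333
  mean(Y) = (6 + 7 + 1 + 1 + 5 + 8) / 6 = 28/6 = 4.6667

Step 2 — sample variances and covariances s[i,j] = (1/(n-1)) · Σ_k (x_{k,i} - mean_i) · (x_{k,j} - mean_j), with n-1 = 5:
  s[X,X] = ((-0.3333)·(-0.3333) + (2.6667)·(2.6667) + (-1.3333)·(-1.3333) + (-0.3333)·(-0.3333) + (0.6667)·(0.6667) + (-1.3333)·(-1.3333)) / 5 = 11.3333/5 = 2.2667
  s[X,Y] = ((-0.3333)·(1.3333) + (2.6667)·(2.3333) + (-1.3333)·(-3.6667) + (-0.3333)·(-3.6667) + (0.6667)·(0.3333) + (-1.3333)·(3.3333)) / 5 = 7.6667/5 = 1.5333
  s[Y,Y] = ((1.3333)·(1.3333) + (2.3333)·(2.3333) + (-3.6667)·(-3.6667) + (-3.6667)·(-3.6667) + (0.3333)·(0.3333) + (3.3333)·(3.3333)) / 5 = 45.3333/5 = 9.0667
  Sample standard deviations s_i = √(s[i,i]):
  s(X) = √(2.2667) = 1.5055
  s(Y) = √(9.0667) = 3.0111

Step 3 — r_{ij} = s_{ij} / (s_i · s_j):
  r[X,X] = 1 (diagonal).
  r[X,Y] = 1.5333 / (1.5055 · 3.0111) = 1.5333 / 4.5333 = 0.3382
  r[Y,Y] = 1 (diagonal).

R is symmetric with unit diagonal. Assembling:

R = [[1, 0.3382],
 [0.3382, 1]]


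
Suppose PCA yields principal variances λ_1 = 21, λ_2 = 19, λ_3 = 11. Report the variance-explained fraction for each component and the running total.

Step 1 — total variance = trace(Sigma) = Σ λ_i = 21 + 19 + 11 = 51.

Step 2 — fraction explained by component i = λ_i / Σ λ:
  PC1: 21/51 = 0.4118
  PC2: 19/51 = 0.3725
  PC3: 11/51 = 0.2157

Step 3 — cumulative fraction after k components = (λ_1 + ... + λ_k) / Σ λ:
  k = 1: 21/51 = 0.4118
  k = 2: (21 + 19)/51 = 40/51 = 0.7843
  k = 3: (21 + 19 + 11)/51 = 51/51 = 1

Summary (fraction, with percent):

explained: PC1 0.4118 (41.18%), PC2 0.3725 (37.25%), PC3 0.2157 (21.57%);  cumulative: 0.4118, 0.7843, 1


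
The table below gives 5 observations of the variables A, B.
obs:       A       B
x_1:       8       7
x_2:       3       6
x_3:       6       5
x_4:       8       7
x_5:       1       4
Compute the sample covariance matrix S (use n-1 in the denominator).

Step 1 — column means:
  mean(A) = (8 + 3 + 6 + 8 + 1) / 5 = 26/5 = 5.2
  mean(B) = (7 + 6 + 5 + 7 + 4) / 5 = 29/5 = 5.8

Step 2 — sample covariance S[i,j] = (1/(n-1)) · Σ_k (x_{k,i} - mean_i) · (x_{k,j} - mean_j), with n-1 = 4.
  S[A,A] = ((2.8)·(2.8) + (-2.2)·(-2.2) + (0.8)·(0.8) + (2.8)·(2.8) + (-4.2)·(-4.2)) / 4 = 38.8/4 = 9.7
  S[A,B] = ((2.8)·(1.2) + (-2.2)·(0.2) + (0.8)·(-0.8) + (2.8)·(1.2) + (-4.2)·(-1.8)) / 4 = 13.2/4 = 3.3
  S[B,B] = ((1.2)·(1.2) + (0.2)·(0.2) + (-0.8)·(-0.8) + (1.2)·(1.2) + (-1.8)·(-1.8)) / 4 = 6.8/4 = 1.7

S is symmetric (S[j,i] = S[i,j]). Assembling:

S = [[9.7, 3.3],
 [3.3, 1.7]]


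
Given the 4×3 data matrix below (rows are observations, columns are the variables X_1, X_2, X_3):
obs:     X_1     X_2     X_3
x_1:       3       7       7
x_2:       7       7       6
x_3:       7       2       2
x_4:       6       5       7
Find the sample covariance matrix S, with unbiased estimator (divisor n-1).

Step 1 — column means:
  mean(X_1) = (3 + 7 + 7 + 6) / 4 = 23/4 = 5.75
  mean(X_2) = (7 + 7 + 2 + 5) / 4 = 21/4 = 5.25
  mean(X_3) = (7 + 6 + 2 + 7) / 4 = 22/4 = 5.5

Step 2 — sample covariance S[i,j] = (1/(n-1)) · Σ_k (x_{k,i} - mean_i) · (x_{k,j} - mean_j), with n-1 = 3.
  S[X_1,X_1] = ((-2.75)·(-2.75) + (1.25)·(1.25) + (1.25)·(1.25) + (0.25)·(0.25)) / 3 = 10.75/3 = 3.5833
  S[X_1,X_2] = ((-2.75)·(1.75) + (1.25)·(1.75) + (1.25)·(-3.25) + (0.25)·(-0.25)) / 3 = -6.75/3 = -2.25
  S[X_1,X_3] = ((-2.75)·(1.5) + (1.25)·(0.5) + (1.25)·(-3.5) + (0.25)·(1.5)) / 3 = -7.5/3 = -2.5
  S[X_2,X_2] = ((1.75)·(1.75) + (1.75)·(1.75) + (-3.25)·(-3.25) + (-0.25)·(-0.25)) / 3 = 16.75/3 = 5.5833
  S[X_2,X_3] = ((1.75)·(1.5) + (1.75)·(0.5) + (-3.25)·(-3.5) + (-0.25)·(1.5)) / 3 = 14.5/3 = 4.8333
  S[X_3,X_3] = ((1.5)·(1.5) + (0.5)·(0.5) + (-3.5)·(-3.5) + (1.5)·(1.5)) / 3 = 17/3 = 5.6667

S is symmetric (S[j,i] = S[i,j]). Assembling:

S = [[3.5833, -2.25, -2.5],
 [-2.25, 5.5833, 4.8333],
 [-2.5, 4.8333, 5.6667]]


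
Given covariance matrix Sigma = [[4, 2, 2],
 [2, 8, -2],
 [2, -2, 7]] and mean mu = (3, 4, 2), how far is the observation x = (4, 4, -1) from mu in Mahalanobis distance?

Step 1 — centre the observation: (x - mu) = (1, 0, -3).

Step 2 — invert Sigma (cofactor / det for 3×3, or solve directly):
  Sigma^{-1} = [[0.3939, -0.1364, -0.1515],
 [-0.1364, 0.1818, 0.0909],
 [-0.1515, 0.0909, 0.2121]].

Step 3 — form the quadratic (x - mu)^T · Sigma^{-1} · (x - mu):
  Sigma^{-1} · (x - mu) = (0.8485, -0.4091, -0.7879).
  (x - mu)^T · [Sigma^{-1} · (x - mu)] = (1)·(0.8485) + (0)·(-0.4091) + (-3)·(-0.7879) = 3.2121.

Step 4 — take square root: d = √(3.2121) ≈ 1.7922.

d(x, mu) = √(3.2121) ≈ 1.7922


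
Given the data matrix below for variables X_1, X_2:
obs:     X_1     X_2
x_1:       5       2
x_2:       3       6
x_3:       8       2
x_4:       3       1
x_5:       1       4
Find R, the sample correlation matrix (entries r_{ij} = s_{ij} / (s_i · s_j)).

Step 1 — column means:
  mean(X_1) = (5 + 3 + 8 + 3 + 1) / 5 = 20/5 = 4
  mean(X_2) = (2 + 6 + 2 + 1 + 4) / 5 = 15/5 = 3

Step 2 — sample variances and covariances s[i,j] = (1/(n-1)) · Σ_k (x_{k,i} - mean_i) · (x_{k,j} - mean_j), with n-1 = 4:
  s[X_1,X_1] = ((1)·(1) + (-1)·(-1) + (4)·(4) + (-1)·(-1) + (-3)·(-3)) / 4 = 28/4 = 7
  s[X_1,X_2] = ((1)·(-1) + (-1)·(3) + (4)·(-1) + (-1)·(-2) + (-3)·(1)) / 4 = -9/4 = -2.25
  s[X_2,X_2] = ((-1)·(-1) + (3)·(3) + (-1)·(-1) + (-2)·(-2) + (1)·(1)) / 4 = 16/4 = 4
  Sample standard deviations s_i = √(s[i,i]):
  s(X_1) = √(7) = 2.6458
  s(X_2) = √(4) = 2

Step 3 — r_{ij} = s_{ij} / (s_i · s_j):
  r[X_1,X_1] = 1 (diagonal).
  r[X_1,X_2] = -2.25 / (2.6458 · 2) = -2.25 / 5.2915 = -0.4252
  r[X_2,X_2] = 1 (diagonal).

R is symmetric with unit diagonal. Assembling:

R = [[1, -0.4252],
 [-0.4252, 1]]


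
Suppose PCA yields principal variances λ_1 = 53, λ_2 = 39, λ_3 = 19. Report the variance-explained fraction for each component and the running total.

Step 1 — total variance = trace(Sigma) = Σ λ_i = 53 + 39 + 19 = 111.

Step 2 — fraction explained by component i = λ_i / Σ λ:
  PC1: 53/111 = 0.4775
  PC2: 39/111 = 0.3514
  PC3: 19/111 = 0.1712

Step 3 — cumulative fraction after k components = (λ_1 + ... + λ_k) / Σ λ:
  k = 1: 53/111 = 0.4775
  k = 2: (53 + 39)/111 = 92/111 = 0.8288
  k = 3: (53 + 39 + 19)/111 = 111/111 = 1

Summary (fraction, with percent):

explained: PC1 0.4775 (47.75%), PC2 0.3514 (35.14%), PC3 0.1712 (17.12%);  cumulative: 0.4775, 0.8288, 1


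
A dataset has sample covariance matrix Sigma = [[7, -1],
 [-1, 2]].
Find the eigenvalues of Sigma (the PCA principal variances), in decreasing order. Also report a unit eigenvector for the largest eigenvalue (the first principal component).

Step 1 — characteristic polynomial of 2×2 Sigma:
  det(Sigma - λI) = λ² - trace · λ + det = 0.
  trace = 7 + 2 = 9, det = 7·2 - (-1)² = 13.
Step 2 — discriminant:
  Δ = trace² - 4·det = 81 - 52 = 29.
Step 3 — eigenvalues:
  λ = (trace ± √Δ)/2 = (9 ± 5.3852)/2,
  λ_1 = 7.1926,  λ_2 = 1.8074.

Step 4 — unit eigenvector for λ_1: solve (Sigma - λ_1 I)v = 0. First row:
  (7 - 7.1926)·v_x + (-1)·v_y = 0, i.e. (-0.1926)·v_x + (-1)·v_y = 0,
  so v ∝ (b, λ_1 - a) = (-1, 0.1926); multiply by -1 so the first entry is positive: u = (1, -0.1926).
  ||u|| = √((1)² + (-0.1926)²) = √(1.0371) ≈ 1.0184,
  v_1 = u/||u|| ≈ (0.982, -0.1891) (||v_1|| = 1).

λ_1 = 7.1926,  λ_2 = 1.8074;  v_1 ≈ (0.982, -0.1891)


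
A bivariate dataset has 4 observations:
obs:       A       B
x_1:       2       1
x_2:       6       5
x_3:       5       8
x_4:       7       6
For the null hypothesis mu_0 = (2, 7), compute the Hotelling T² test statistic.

Step 1 — sample mean vector:
  mean(A) = (2 + 6 + 5 + 7) / 4 = 20/4 = 5
  mean(B) = (1 + 5 + 8 + 6) / 4 = 20/4 = 5
  x̄ = (5, 5),  deviation x̄ - mu_0 = (5, 5) - (2, 7) = (3, -2).

Step 2 — sample covariance matrix, S[i,j] = (1/(n-1)) · Σ_k (x_{k,i} - mean_i) · (x_{k,j} - mean_j), divisor n-1 = 3:
  S[A,A] = ((-3)·(-3) + (1)·(1) + (0)·(0) + (2)·(2)) / 3 = 14/3 = 4.6667
  S[A,B] = ((-3)·(-4) + (1)·(0) + (0)·(3) + (2)·(1)) / 3 = 14/3 = 4.6667
  S[B,B] = ((-4)·(-4) + (0)·(0) + (3)·(3) + (1)·(1)) / 3 = 26/3 = 8.6667
  S = [[4.6667, 4.6667],
 [4.6667, 8.6667]].

Step 3 — invert S. det(S) = 4.6667·8.6667 - (4.6667)² = 18.6667.
  S^{-1} = (1/det) · [[d, -b], [-b, a]] = [[0.4643, -0.25],
 [-0.25, 0.25]].

Step 4 — quadratic form (x̄ - mu_0)^T · S^{-1} · (x̄ - mu_0):
  S^{-1} · (x̄ - mu_0) = (1.8929, -1.25),
  (x̄ - mu_0)^T · [...] = (3)·(1.8929) + (-2)·(-1.25) = 8.1786.

Step 5 — scale by n: T² = 4 · 8.1786 = 32.7143.

T² ≈ 32.7143


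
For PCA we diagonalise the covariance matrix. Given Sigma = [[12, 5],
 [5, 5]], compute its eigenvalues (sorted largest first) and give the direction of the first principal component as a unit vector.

Step 1 — characteristic polynomial of 2×2 Sigma:
  det(Sigma - λI) = λ² - trace · λ + det = 0.
  trace = 12 + 5 = 17, det = 12·5 - (5)² = 35.
Step 2 — discriminant:
  Δ = trace² - 4·det = 289 - 140 = 149.
Step 3 — eigenvalues:
  λ = (trace ± √Δ)/2 = (17 ± 12.2066)/2,
  λ_1 = 14.6033,  λ_2 = 2.3967.

Step 4 — unit eigenvector for λ_1: solve (Sigma - λ_1 I)v = 0. First row:
  (12 - 14.6033)·v_x + (5)·v_y = 0, i.e. (-2.6033)·v_x + (5)·v_y = 0,
  so v ∝ (b, λ_1 - a) = (5, 2.6033) = u.
  ||u|| = √((5)² + (2.6033)²) = √(31.7771) ≈ 5.6371,
  v_1 = u/||u|| ≈ (0.887, 0.4618) (||v_1|| = 1).

λ_1 = 14.6033,  λ_2 = 2.3967;  v_1 ≈ (0.887, 0.4618)


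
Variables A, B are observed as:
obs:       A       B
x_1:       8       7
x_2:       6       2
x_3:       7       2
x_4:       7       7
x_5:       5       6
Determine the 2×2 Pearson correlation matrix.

Step 1 — column means:
  mean(A) = (8 + 6 + 7 + 7 + 5) / 5 = 33/5 = 6.6
  mean(B) = (7 + 2 + 2 + 7 + 6) / 5 = 24/5 = 4.8

Step 2 — sample variances and covariances s[i,j] = (1/(n-1)) · Σ_k (x_{k,i} - mean_i) · (x_{k,j} - mean_j), with n-1 = 4:
  s[A,A] = ((1.4)·(1.4) + (-0.6)·(-0.6) + (0.4)·(0.4) + (0.4)·(0.4) + (-1.6)·(-1.6)) / 4 = 5.2/4 = 1.3
  s[A,B] = ((1.4)·(2.2) + (-0.6)·(-2.8) + (0.4)·(-2.8) + (0.4)·(2.2) + (-1.6)·(1.2)) / 4 = 2.6/4 = 0.65
  s[B,B] = ((2.2)·(2.2) + (-2.8)·(-2.8) + (-2.8)·(-2.8) + (2.2)·(2.2) + (1.2)·(1.2)) / 4 = 26.8/4 = 6.7
  Sample standard deviations s_i = √(s[i,i]):
  s(A) = √(1.3) = 1.1402
  s(B) = √(6.7) = 2.5884

Step 3 — r_{ij} = s_{ij} / (s_i · s_j):
  r[A,A] = 1 (diagonal).
  r[A,B] = 0.65 / (1.1402 · 2.5884) = 0.65 / 2.9513 = 0.2202
  r[B,B] = 1 (diagonal).

R is symmetric with unit diagonal. Assembling:

R = [[1, 0.2202],
 [0.2202, 1]]


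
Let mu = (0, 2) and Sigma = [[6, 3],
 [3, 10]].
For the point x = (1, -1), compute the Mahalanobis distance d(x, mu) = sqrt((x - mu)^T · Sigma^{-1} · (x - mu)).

Step 1 — centre the observation: (x - mu) = (1, -3).

Step 2 — invert Sigma. det(Sigma) = 6·10 - (3)² = 51.
  Sigma^{-1} = (1/det) · [[d, -b], [-b, a]] = [[0.1961, -0.0588],
 [-0.0588, 0.1176]].

Step 3 — form the quadratic (x - mu)^T · Sigma^{-1} · (x - mu):
  Sigma^{-1} · (x - mu) = (0.3725, -0.4118).
  (x - mu)^T · [Sigma^{-1} · (x - mu)] = (1)·(0.3725) + (-3)·(-0.4118) = 1.6078.

Step 4 — take square root: d = √(1.6078) ≈ 1.268.

d(x, mu) = √(1.6078) ≈ 1.268


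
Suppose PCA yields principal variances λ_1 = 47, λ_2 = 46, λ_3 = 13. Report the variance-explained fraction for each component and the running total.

Step 1 — total variance = trace(Sigma) = Σ λ_i = 47 + 46 + 13 = 106.

Step 2 — fraction explained by component i = λ_i / Σ λ:
  PC1: 47/106 = 0.4434
  PC2: 46/106 = 0.434
  PC3: 13/106 = 0.1226

Step 3 — cumulative fraction after k components = (λ_1 + ... + λ_k) / Σ λ:
  k = 1: 47/106 = 0.4434
  k = 2: (47 + 46)/106 = 93/106 = 0.8774
  k = 3: (47 + 46 + 13)/106 = 106/106 = 1

Summary (fraction, with percent):

explained: PC1 0.4434 (44.34%), PC2 0.434 (43.4%), PC3 0.1226 (12.26%);  cumulative: 0.4434, 0.8774, 1


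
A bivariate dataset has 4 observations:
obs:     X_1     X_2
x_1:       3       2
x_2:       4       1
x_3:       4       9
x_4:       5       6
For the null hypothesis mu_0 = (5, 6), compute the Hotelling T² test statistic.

Step 1 — sample mean vector:
  mean(X_1) = (3 + 4 + 4 + 5) / 4 = 16/4 = 4
  mean(X_2) = (2 + 1 + 9 + 6) / 4 = 18/4 = 4.5
  x̄ = (4, 4.5),  deviation x̄ - mu_0 = (4, 4.5) - (5, 6) = (-1, -1.5).

Step 2 — sample covariance matrix, S[i,j] = (1/(n-1)) · Σ_k (x_{k,i} - mean_i) · (x_{k,j} - mean_j), divisor n-1 = 3:
  S[X_1,X_1] = ((-1)·(-1) + (0)·(0) + (0)·(0) + (1)·(1)) / 3 = 2/3 = 0.6667
  S[X_1,X_2] = ((-1)·(-2.5) + (0)·(-3.5) + (0)·(4.5) + (1)·(1.5)) / 3 = 4/3 = 1.3333
  S[X_2,X_2] = ((-2.5)·(-2.5) + (-3.5)·(-3.5) + (4.5)·(4.5) + (1.5)·(1.5)) / 3 = 41/3 = 13.6667
  S = [[0.6667, 1.3333],
 [1.3333, 13.6667]].

Step 3 — invert S. det(S) = 0.6667·13.6667 - (1.3333)² = 7.3333.
  S^{-1} = (1/det) · [[d, -b], [-b, a]] = [[1.8636, -0.1818],
 [-0.1818, 0.0909]].

Step 4 — quadratic form (x̄ - mu_0)^T · S^{-1} · (x̄ - mu_0):
  S^{-1} · (x̄ - mu_0) = (-1.5909, 0.0455),
  (x̄ - mu_0)^T · [...] = (-1)·(-1.5909) + (-1.5)·(0.0455) = 1.5227.

Step 5 — scale by n: T² = 4 · 1.5227 = 6.0909.

T² ≈ 6.0909


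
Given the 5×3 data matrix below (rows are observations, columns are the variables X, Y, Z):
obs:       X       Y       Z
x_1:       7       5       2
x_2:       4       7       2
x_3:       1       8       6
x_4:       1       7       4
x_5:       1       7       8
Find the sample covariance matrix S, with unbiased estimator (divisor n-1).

Step 1 — column means:
  mean(X) = (7 + 4 + 1 + 1 + 1) / 5 = 14/5 = 2.8
  mean(Y) = (5 + 7 + 8 + 7 + 7) / 5 = 34/5 = 6.8
  mean(Z) = (2 + 2 + 6 + 4 + 8) / 5 = 22/5 = 4.4

Step 2 — sample covariance S[i,j] = (1/(n-1)) · Σ_k (x_{k,i} - mean_i) · (x_{k,j} - mean_j), with n-1 = 4.
  S[X,X] = ((4.2)·(4.2) + (1.2)·(1.2) + (-1.8)·(-1.8) + (-1.8)·(-1.8) + (-1.8)·(-1.8)) / 4 = 28.8/4 = 7.2
  S[X,Y] = ((4.2)·(-1.8) + (1.2)·(0.2) + (-1.8)·(1.2) + (-1.8)·(0.2) + (-1.8)·(0.2)) / 4 = -10.2/4 = -2.55
  S[X,Z] = ((4.2)·(-2.4) + (1.2)·(-2.4) + (-1.8)·(1.6) + (-1.8)·(-0.4) + (-1.8)·(3.6)) / 4 = -21.6/4 = -5.4
  S[Y,Y] = ((-1.8)·(-1.8) + (0.2)·(0.2) + (1.2)·(1.2) + (0.2)·(0.2) + (0.2)·(0.2)) / 4 = 4.8/4 = 1.2
  S[Y,Z] = ((-1.8)·(-2.4) + (0.2)·(-2.4) + (1.2)·(1.6) + (0.2)·(-0.4) + (0.2)·(3.6)) / 4 = 6.4/4 = 1.6
  S[Z,Z] = ((-2.4)·(-2.4) + (-2.4)·(-2.4) + (1.6)·(1.6) + (-0.4)·(-0.4) + (3.6)·(3.6)) / 4 = 27.2/4 = 6.8

S is symmetric (S[j,i] = S[i,j]). Assembling:

S = [[7.2, -2.55, -5.4],
 [-2.55, 1.2, 1.6],
 [-5.4, 1.6, 6.8]]


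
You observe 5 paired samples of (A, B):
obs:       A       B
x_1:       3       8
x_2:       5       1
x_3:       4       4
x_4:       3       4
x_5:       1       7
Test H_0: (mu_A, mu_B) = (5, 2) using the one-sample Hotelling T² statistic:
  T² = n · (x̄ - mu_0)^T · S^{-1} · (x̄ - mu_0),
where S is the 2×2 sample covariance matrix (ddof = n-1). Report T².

Step 1 — sample mean vector:
  mean(A) = (3 + 5 + 4 + 3 + 1) / 5 = 16/5 = 3.2
  mean(B) = (8 + 1 + 4 + 4 + 7) / 5 = 24/5 = 4.8
  x̄ = (3.2, 4.8),  deviation x̄ - mu_0 = (3.2, 4.8) - (5, 2) = (-1.8, 2.8).

Step 2 — sample covariance matrix, S[i,j] = (1/(n-1)) · Σ_k (x_{k,i} - mean_i) · (x_{k,j} - mean_j), divisor n-1 = 4:
  S[A,A] = ((-0.2)·(-0.2) + (1.8)·(1.8) + (0.8)·(0.8) + (-0.2)·(-0.2) + (-2.2)·(-2.2)) / 4 = 8.8/4 = 2.2
  S[A,B] = ((-0.2)·(3.2) + (1.8)·(-3.8) + (0.8)·(-0.8) + (-0.2)·(-0.8) + (-2.2)·(2.2)) / 4 = -12.8/4 = -3.2
  S[B,B] = ((3.2)·(3.2) + (-3.8)·(-3.8) + (-0.8)·(-0.8) + (-0.8)·(-0.8) + (2.2)·(2.2)) / 4 = 30.8/4 = 7.7
  S = [[2.2, -3.2],
 [-3.2, 7.7]].

Step 3 — invert S. det(S) = 2.2·7.7 - (-3.2)² = 6.7.
  S^{-1} = (1/det) · [[d, -b], [-b, a]] = [[1.1493, 0.4776],
 [0.4776, 0.3284]].

Step 4 — quadratic form (x̄ - mu_0)^T · S^{-1} · (x̄ - mu_0):
  S^{-1} · (x̄ - mu_0) = (-0.7313, 0.0597),
  (x̄ - mu_0)^T · [...] = (-1.8)·(-0.7313) + (2.8)·(0.0597) = 1.4836.

Step 5 — scale by n: T² = 5 · 1.4836 = 7.4179.

T² ≈ 7.4179


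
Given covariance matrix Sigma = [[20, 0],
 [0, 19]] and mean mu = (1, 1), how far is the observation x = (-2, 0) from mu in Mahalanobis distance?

Step 1 — centre the observation: (x - mu) = (-3, -1).

Step 2 — invert Sigma. det(Sigma) = 20·19 - (0)² = 380.
  Sigma^{-1} = (1/det) · [[d, -b], [-b, a]] = [[0.05, 0],
 [0, 0.0526]].

Step 3 — form the quadratic (x - mu)^T · Sigma^{-1} · (x - mu):
  Sigma^{-1} · (x - mu) = (-0.15, -0.0526).
  (x - mu)^T · [Sigma^{-1} · (x - mu)] = (-3)·(-0.15) + (-1)·(-0.0526) = 0.5026.

Step 4 — take square root: d = √(0.5026) ≈ 0.709.

d(x, mu) = √(0.5026) ≈ 0.709


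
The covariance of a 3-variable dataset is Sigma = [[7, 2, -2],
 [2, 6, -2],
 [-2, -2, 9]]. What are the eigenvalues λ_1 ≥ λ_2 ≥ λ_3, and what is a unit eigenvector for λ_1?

Step 1 — characteristic polynomial p(λ) = det(λI - Sigma) = λ³ - tr·λ² + c_1·λ - det, where tr = trace, c_1 = sum of the principal 2×2 minors, det = det(Sigma):
  tr = 7 + 6 + 9 = 22,
  c_1 = (7·6 - (2)²) + (7·9 - (-2)²) + (6·9 - (-2)²) = 38 + 59 + 50 = 147,
  det = 7·(6·9 - (-2)²) - (2)·((2)·9 - (-2)·(-2)) + (-2)·((2)·(-2) - 6·(-2)) = 7·(50) - (2)·(14) + (-2)·(8) = 306.
  So p(λ) = λ³ - 22λ² + 147λ - 306.
Step 2 — look for an integer root (rational root theorem: any rational root is an integer divisor of 306). Testing λ = 6:
  p(6) = 216 - 792 + 882 - 306 = 0  ✓
  Dividing out (λ - 6): p(λ) = (λ - 6)(λ² - 16λ + 51).
Step 3 — remaining eigenvalues from the quadratic λ² - 16λ + 51 = 0:
  Δ = 16² - 4·51 = 256 - 204 = 52,  λ = (16 ± √52)/2 = (16 ± 7.2111)/2 ≈ 11.6056 or 4.3944.
  Sorted: λ_1 = 11.6056,  λ_2 = 6,  λ_3 = 4.3944  (check: sum = 22 = tr ✓).

Step 4 — unit eigenvector for λ_1 ≈ 11.6056: v spans the null space of (Sigma - λ_1 I), whose rows are
  r_1 = (-4.6056, 2, -2),  r_2 = (2, -5.6056, -2),  r_3 = (-2, -2, -2.6056).
  v is orthogonal to every row, so take v ∝ r_1 × r_2 = ((2)·(-2) - (-2)·(-5.6056), (-2)·(2) - (-4.6056)·(-2), (-4.6056)·(-5.6056) - (2)·(2)) ≈ (-15.2111, -13.2111, 21.8167).
  Rescale (multiply by -1 so the first nonzero entry is positive): u = (15.2111, 13.2111, -21.8167).
  ||u|| = √((15.2111)² + (13.2111)² + (-21.8167)²) = √(881.8773) ≈ 29.6964,  v_1 = u/||u|| ≈ (0.5122, 0.4449, -0.7347) (||v_1|| = 1).

λ_1 = 11.6056,  λ_2 = 6,  λ_3 = 4.3944;  v_1 ≈ (0.5122, 0.4449, -0.7347)


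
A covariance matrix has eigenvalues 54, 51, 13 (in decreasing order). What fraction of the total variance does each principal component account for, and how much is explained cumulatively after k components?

Step 1 — total variance = trace(Sigma) = Σ λ_i = 54 + 51 + 13 = 118.

Step 2 — fraction explained by component i = λ_i / Σ λ:
  PC1: 54/118 = 0.4576
  PC2: 51/118 = 0.4322
  PC3: 13/118 = 0.1102

Step 3 — cumulative fraction after k components = (λ_1 + ... + λ_k) / Σ λ:
  k = 1: 54/118 = 0.4576
  k = 2: (54 + 51)/118 = 105/118 = 0.8898
  k = 3: (54 + 51 + 13)/118 = 118/118 = 1

Summary (fraction, with percent):

explained: PC1 0.4576 (45.76%), PC2 0.4322 (43.22%), PC3 0.1102 (11.02%);  cumulative: 0.4576, 0.8898, 1


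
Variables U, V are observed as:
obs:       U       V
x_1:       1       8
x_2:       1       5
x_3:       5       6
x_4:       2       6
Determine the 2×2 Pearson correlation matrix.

Step 1 — column means:
  mean(U) = (1 + 1 + 5 + 2) / 4 = 9/4 = 2.25
  mean(V) = (8 + 5 + 6 + 6) / 4 = 25/4 = 6.25

Step 2 — sample variances and covariances s[i,j] = (1/(n-1)) · Σ_k (x_{k,i} - mean_i) · (x_{k,j} - mean_j), with n-1 = 3:
  s[U,U] = ((-1.25)·(-1.25) + (-1.25)·(-1.25) + (2.75)·(2.75) + (-0.25)·(-0.25)) / 3 = 10.75/3 = 3.5833
  s[U,V] = ((-1.25)·(1.75) + (-1.25)·(-1.25) + (2.75)·(-0.25) + (-0.25)·(-0.25)) / 3 = -1.25/3 = -0.4167
  s[V,V] = ((1.75)·(1.75) + (-1.25)·(-1.25) + (-0.25)·(-0.25) + (-0.25)·(-0.25)) / 3 = 4.75/3 = 1.5833
  Sample standard deviations s_i = √(s[i,i]):
  s(U) = √(3.5833) = 1.893
  s(V) = √(1.5833) = 1.2583

Step 3 — r_{ij} = s_{ij} / (s_i · s_j):
  r[U,U] = 1 (diagonal).
  r[U,V] = -0.4167 / (1.893 · 1.2583) = -0.4167 / 2.3819 = -0.1749
  r[V,V] = 1 (diagonal).

R is symmetric with unit diagonal. Assembling:

R = [[1, -0.1749],
 [-0.1749, 1]]


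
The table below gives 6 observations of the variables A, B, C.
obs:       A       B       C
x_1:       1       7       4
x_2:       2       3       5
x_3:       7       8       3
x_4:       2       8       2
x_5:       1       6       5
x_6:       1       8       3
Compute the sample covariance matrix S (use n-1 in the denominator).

Step 1 — column means:
  mean(A) = (1 + 2 + 7 + 2 + 1 + 1) / 6 = 14/6 = 2.3333
  mean(B) = (7 + 3 + 8 + 8 + 6 + 8) / 6 = 40/6 = 6.6667
  mean(C) = (4 + 5 + 3 + 2 + 5 + 3) / 6 = 22/6 = 3.6667

Step 2 — sample covariance S[i,j] = (1/(n-1)) · Σ_k (x_{k,i} - mean_i) · (x_{k,j} - mean_j), with n-1 = 5.
  S[A,A] = ((-1.3333)·(-1.3333) + (-0.3333)·(-0.3333) + (4.6667)·(4.6667) + (-0.3333)·(-0.3333) + (-1.3333)·(-1.3333) + (-1.3333)·(-1.3333)) / 5 = 27.3333/5 = 5.4667
  S[A,B] = ((-1.3333)·(0.3333) + (-0.3333)·(-3.6667) + (4.6667)·(1.3333) + (-0.3333)·(1.3333) + (-1.3333)·(-0.6667) + (-1.3333)·(1.3333)) / 5 = 5.6667/5 = 1.1333
  S[A,C] = ((-1.3333)·(0.3333) + (-0.3333)·(1.3333) + (4.6667)·(-0.6667) + (-0.3333)·(-1.6667) + (-1.3333)·(1.3333) + (-1.3333)·(-0.6667)) / 5 = -4.3333/5 = -0.8667
  S[B,B] = ((0.3333)·(0.3333) + (-3.6667)·(-3.6667) + (1.3333)·(1.3333) + (1.3333)·(1.3333) + (-0.6667)·(-0.6667) + (1.3333)·(1.3333)) / 5 = 19.3333/5 = 3.8667
  S[B,C] = ((0.3333)·(0.3333) + (-3.6667)·(1.3333) + (1.3333)·(-0.6667) + (1.3333)·(-1.6667) + (-0.6667)·(1.3333) + (1.3333)·(-0.6667)) / 5 = -9.6667/5 = -1.9333
  S[C,C] = ((0.3333)·(0.3333) + (1.3333)·(1.3333) + (-0.6667)·(-0.6667) + (-1.6667)·(-1.6667) + (1.3333)·(1.3333) + (-0.6667)·(-0.6667)) / 5 = 7.3333/5 = 1.4667

S is symmetric (S[j,i] = S[i,j]). Assembling:

S = [[5.4667, 1.1333, -0.8667],
 [1.1333, 3.8667, -1.9333],
 [-0.8667, -1.9333, 1.4667]]


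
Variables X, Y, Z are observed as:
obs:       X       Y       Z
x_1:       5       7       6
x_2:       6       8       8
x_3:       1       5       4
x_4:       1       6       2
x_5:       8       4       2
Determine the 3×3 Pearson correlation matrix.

Step 1 — column means:
  mean(X) = (5 + 6 + 1 + 1 + 8) / 5 = 21/5 = 4.2
  mean(Y) = (7 + 8 + 5 + 6 + 4) / 5 = 30/5 = 6
  mean(Z) = (6 + 8 + 4 + 2 + 2) / 5 = 22/5 = 4.4

Step 2 — sample variances and covariances s[i,j] = (1/(n-1)) · Σ_k (x_{k,i} - mean_i) · (x_{k,j} - mean_j), with n-1 = 4:
  s[X,X] = ((0.8)·(0.8) + (1.8)·(1.8) + (-3.2)·(-3.2) + (-3.2)·(-3.2) + (3.8)·(3.8)) / 4 = 38.8/4 = 9.7
  s[X,Y] = ((0.8)·(1) + (1.8)·(2) + (-3.2)·(-1) + (-3.2)·(0) + (3.8)·(-2)) / 4 = 0/4 = 0
  s[X,Z] = ((0.8)·(1.6) + (1.8)·(3.6) + (-3.2)·(-0.4) + (-3.2)·(-2.4) + (3.8)·(-2.4)) / 4 = 7.6/4 = 1.9
  s[Y,Y] = ((1)·(1) + (2)·(2) + (-1)·(-1) + (0)·(0) + (-2)·(-2)) / 4 = 10/4 = 2.5
  s[Y,Z] = ((1)·(1.6) + (2)·(3.6) + (-1)·(-0.4) + (0)·(-2.4) + (-2)·(-2.4)) / 4 = 14/4 = 3.5
  s[Z,Z] = ((1.6)·(1.6) + (3.6)·(3.6) + (-0.4)·(-0.4) + (-2.4)·(-2.4) + (-2.4)·(-2.4)) / 4 = 27.2/4 = 6.8
  Sample standard deviations s_i = √(s[i,i]):
  s(X) = √(9.7) = 3.1145
  s(Y) = √(2.5) = 1.5811
  s(Z) = √(6.8) = 2.6077

Step 3 — r_{ij} = s_{ij} / (s_i · s_j):
  r[X,X] = 1 (diagonal).
  r[X,Y] = 0 / (3.1145 · 1.5811) = 0 / 4.9244 = 0
  r[X,Z] = 1.9 / (3.1145 · 2.6077) = 1.9 / 8.1216 = 0.2339
  r[Y,Y] = 1 (diagonal).
  r[Y,Z] = 3.5 / (1.5811 · 2.6077) = 3.5 / 4.1231 = 0.8489
  r[Z,Z] = 1 (diagonal).

R is symmetric with unit diagonal. Assembling:

R = [[1, 0, 0.2339],
 [0, 1, 0.8489],
 [0.2339, 0.8489, 1]]


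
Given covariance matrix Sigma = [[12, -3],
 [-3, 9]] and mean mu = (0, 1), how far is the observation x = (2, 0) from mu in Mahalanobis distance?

Step 1 — centre the observation: (x - mu) = (2, -1).

Step 2 — invert Sigma. det(Sigma) = 12·9 - (-3)² = 99.
  Sigma^{-1} = (1/det) · [[d, -b], [-b, a]] = [[0.0909, 0.0303],
 [0.0303, 0.1212]].

Step 3 — form the quadratic (x - mu)^T · Sigma^{-1} · (x - mu):
  Sigma^{-1} · (x - mu) = (0.1515, -0.0606).
  (x - mu)^T · [Sigma^{-1} · (x - mu)] = (2)·(0.1515) + (-1)·(-0.0606) = 0.3636.

Step 4 — take square root: d = √(0.3636) ≈ 0.603.

d(x, mu) = √(0.3636) ≈ 0.603
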